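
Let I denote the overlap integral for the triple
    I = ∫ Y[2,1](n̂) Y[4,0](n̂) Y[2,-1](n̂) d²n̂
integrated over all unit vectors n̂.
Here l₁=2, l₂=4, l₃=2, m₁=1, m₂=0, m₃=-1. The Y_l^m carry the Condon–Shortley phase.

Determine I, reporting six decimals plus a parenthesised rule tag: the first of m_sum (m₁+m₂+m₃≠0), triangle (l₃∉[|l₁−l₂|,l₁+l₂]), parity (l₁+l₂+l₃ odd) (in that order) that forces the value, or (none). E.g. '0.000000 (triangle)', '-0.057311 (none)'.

0.161197 (none)

Rules hold: Σm=0, L=8 even, 2≤2≤6.
N = 5·9·5 = 225
Δ = 4!·0!·4!/9! = 1/630
Racah Σ t=2..2: t=2:+1/16 = 1/16
⇒ 3j(2 4 2; 0 0 0)² = 2/35, sgn +1
Racah Σ t=1..1: t=1:−1/36 = -1/36
⇒ 3j(2 4 2; 1 0 -1)² = 8/315, sgn +1
4πI² = N·(3j₀)²·(3jₘ)² = 16/49
I = +1·√(0.326531/4π) = 0.16119702
No selection rule forces the value: the integral is nonzero (none).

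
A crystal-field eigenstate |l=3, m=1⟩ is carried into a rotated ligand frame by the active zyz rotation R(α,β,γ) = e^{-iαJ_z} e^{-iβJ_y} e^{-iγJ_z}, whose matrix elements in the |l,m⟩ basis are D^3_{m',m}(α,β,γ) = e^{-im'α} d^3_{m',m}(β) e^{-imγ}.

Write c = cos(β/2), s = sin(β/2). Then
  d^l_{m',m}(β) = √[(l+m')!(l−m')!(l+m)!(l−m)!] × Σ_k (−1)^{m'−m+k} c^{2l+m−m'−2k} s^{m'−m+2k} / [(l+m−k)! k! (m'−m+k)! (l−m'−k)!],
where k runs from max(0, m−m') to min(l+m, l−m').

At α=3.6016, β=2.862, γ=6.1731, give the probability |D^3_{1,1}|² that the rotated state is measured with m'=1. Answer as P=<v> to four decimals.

P=0.0119

First d^3_{1,1}(β=2.8620), then the phase factors e^{-i(1)α} and e^{-i(1)γ}:
Half-angle: c=0.139341, s=0.990244. N=√(24·2·24·2)=48.000000
k∈{0,1,2} keeps every argument non-negative
  k=0: (−1)^0·48.0000/(48)·0.1393^6·0.9902^0 = +0.000007
  k=1: (−1)^1·48.0000/(6)·0.1393^4·0.9902^2 = -0.002957
  k=2: (−1)^2·48.0000/(8)·0.1393^2·0.9902^4 = +0.112016
d^3_{1,1}(2.8620) = +0.000007 -0.002957 +0.112016 = +0.109066
|D^3_{1,1}|² = |d^3_{1,1}(β)|² = (+0.109066)² = 0.011895 (the z-rotation phases have unit modulus)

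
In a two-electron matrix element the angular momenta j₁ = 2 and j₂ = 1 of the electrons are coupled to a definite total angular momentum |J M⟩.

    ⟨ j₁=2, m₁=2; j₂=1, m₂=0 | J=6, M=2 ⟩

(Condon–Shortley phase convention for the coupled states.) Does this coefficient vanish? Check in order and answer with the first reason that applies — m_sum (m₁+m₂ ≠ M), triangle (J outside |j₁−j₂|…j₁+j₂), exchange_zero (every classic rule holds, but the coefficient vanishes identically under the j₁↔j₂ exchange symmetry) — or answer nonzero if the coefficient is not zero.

triangle

m-sum: m₁+m₂ = 2+0 = 2, M = 2  ✓
triangle: need |j₁−j₂| ≤ J ≤ j₁+j₂, i.e. J ∈ [1, 3]; J = 6 is outside ✗ ⇒ coefficient is 0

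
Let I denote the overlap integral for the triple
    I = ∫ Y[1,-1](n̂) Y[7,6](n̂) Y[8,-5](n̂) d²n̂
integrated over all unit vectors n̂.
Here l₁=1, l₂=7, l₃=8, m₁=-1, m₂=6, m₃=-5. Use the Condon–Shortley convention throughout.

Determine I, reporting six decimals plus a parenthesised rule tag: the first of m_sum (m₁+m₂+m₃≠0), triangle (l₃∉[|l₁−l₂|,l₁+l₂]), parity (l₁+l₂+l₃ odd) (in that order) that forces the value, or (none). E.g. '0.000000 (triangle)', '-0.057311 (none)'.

-0.052996 (none)

Checks pass: Σm=0; 16 even; l₃=8∈[6,8].
(2·1+1)(2·7+1)(2·8+1) = 765
Δ: 0! 2! 14! / 17! → 1/2040
sum: t=0:+1/25401600 = 1/25401600
3j²(1 7 8; 0 0 0) = Δ·Π!·Σ² = 8/255  (sign +1)
sum: t=0:+1/12454041600 = 1/12454041600
3j²(1 7 8; -1 6 -5) = Δ·Π!·Σ² = 1/680  (sign -1)
combine: 4πI² = 765·8/255·1/680 = 3/85
take √, sign -1: I = -0.05299638
No selection rule forces the value: the integral is nonzero (none).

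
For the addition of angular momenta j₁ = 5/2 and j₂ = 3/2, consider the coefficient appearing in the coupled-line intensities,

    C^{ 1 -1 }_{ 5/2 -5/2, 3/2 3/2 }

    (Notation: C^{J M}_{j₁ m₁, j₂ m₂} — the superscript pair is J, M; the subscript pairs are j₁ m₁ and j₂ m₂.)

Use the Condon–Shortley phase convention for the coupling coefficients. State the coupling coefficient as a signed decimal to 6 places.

−√(1/2) = -0.707107

triangle: 3!·2!·0!/6! = 12/720
(j±m)!: 0!·5!·3!·0!·0!·2! = 1440
prefactor² = (2J+1)·Δ·N² = 72
  k=3: −1/(3!·0!·2!·0!·0!·0!) = -1/12
Σ = -1/12  ⇒  CG² = 72·(-1/12)² = 1/2
CG = −√(1/2) = -0.707107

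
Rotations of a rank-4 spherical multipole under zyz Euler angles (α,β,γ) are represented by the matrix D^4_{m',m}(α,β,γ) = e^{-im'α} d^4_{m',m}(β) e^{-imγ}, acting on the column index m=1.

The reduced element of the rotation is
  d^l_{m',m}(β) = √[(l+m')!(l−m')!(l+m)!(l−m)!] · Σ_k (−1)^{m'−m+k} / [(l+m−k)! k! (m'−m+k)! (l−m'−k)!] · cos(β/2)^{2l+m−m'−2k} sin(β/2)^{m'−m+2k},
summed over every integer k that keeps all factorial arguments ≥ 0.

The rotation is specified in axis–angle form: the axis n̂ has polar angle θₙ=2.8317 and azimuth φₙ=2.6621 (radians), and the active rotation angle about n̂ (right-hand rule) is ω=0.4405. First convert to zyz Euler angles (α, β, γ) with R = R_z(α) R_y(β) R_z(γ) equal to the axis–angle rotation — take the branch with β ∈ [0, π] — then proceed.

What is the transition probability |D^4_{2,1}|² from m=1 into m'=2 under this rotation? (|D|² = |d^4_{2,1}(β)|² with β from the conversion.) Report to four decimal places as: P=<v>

P=0.0740

Axis–angle → zyz. n̂ = (sinθₙcosφₙ, sinθₙsinφₙ, cosθₙ) = (-0.270566, +0.140685, -0.952366), ω = 0.4405.
R = I cosω + sinω [n̂]ₓ + (1−cosω) n̂n̂ᵀ gives
  R = [+0.911527, +0.402447, +0.084585; -0.409715, +0.906428, +0.102577; -0.035389, -0.128157, +0.991122]
β = atan2(√(R₁₃²+R₂₃²), R₃₃) = 0.133349; α = atan2(R₂₃, R₁₃) mod 2π = 0.881232; γ = atan2(R₃₂, −R₃₁) mod 2π = 4.981810
First d^4_{2,1}(β=0.1333), then the phase factors e^{-i(2)α} and e^{-i(1)γ}:
With c≡cos(β/2)=0.997778 and s≡sin(β/2)=0.066625, N=[720·2·120·6]^{1/2}=1018.233765
k: max(0,(1)−(2))=0 … min(4+(1),4−(2))=2
  k=0: (−1)^1·1018.2338/(240)·0.9978^7·0.0666^1 = -0.278298
  k=1: (−1)^2·1018.2338/(48)·0.9978^5·0.0666^3 = +0.006204
  k=2: (−1)^3·1018.2338/(72)·0.9978^3·0.0666^5 = -0.000018
d^4_{2,1}(0.1333) = -0.278298 +0.006204 -0.000018 = -0.272113
|D^4_{2,1}|² = |d^4_{2,1}(β)|² = (-0.272113)² = 0.074045 (the z-rotation phases have unit modulus)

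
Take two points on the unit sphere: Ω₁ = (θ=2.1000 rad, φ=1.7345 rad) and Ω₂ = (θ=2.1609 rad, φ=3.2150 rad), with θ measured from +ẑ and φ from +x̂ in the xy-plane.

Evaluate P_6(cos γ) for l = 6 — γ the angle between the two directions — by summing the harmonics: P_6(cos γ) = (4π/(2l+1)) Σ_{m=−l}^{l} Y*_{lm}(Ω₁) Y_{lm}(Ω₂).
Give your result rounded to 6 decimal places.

0.215055

Term-by-term m-sum for l=6 (normalisation 4π/13 = 0.966644):
  term(m=-6) = -0.027218-0.016381i   from Y*(Ω₁)=-0.110956-0.166228i, Y(Ω₂)=+0.143781-0.067767i
  term(m=-5) = +0.065144-0.134350i   from Y*(Ω₁)=+0.295635-0.276673i, Y(Ω₂)=+0.344193-0.132328i
  term(m=-4) = +0.136736+0.051653i   from Y*(Ω₁)=+0.283374+0.217583i, Y(Ω₂)=+0.391610-0.118411i
  term(m=-3) = +0.000938-0.003379i   from Y*(Ω₁)=+0.019595-0.036639i, Y(Ω₂)=+0.082368-0.018438i
  term(m=-2) = -0.109265-0.019950i   from Y*(Ω₁)=+0.331827+0.112699i, Y(Ω₂)=-0.313537+0.046365i
  term(m=-1) = +0.001743-0.019255i   from Y*(Ω₁)=-0.014702+0.089002i, Y(Ω₂)=-0.213744+0.015719i
  term(m=+0) = +0.086319+0.000000i   from Y*(Ω₁)=+0.325716-0.000000i, Y(Ω₂)=+0.265013+0.000000i
  term(m=+1) = +0.001743+0.019255i   from Y*(Ω₁)=+0.014702+0.089002i, Y(Ω₂)=+0.213744+0.015719i
  term(m=+2) = -0.109265+0.019950i   from Y*(Ω₁)=+0.331827-0.112699i, Y(Ω₂)=-0.313537-0.046365i
  term(m=+3) = +0.000938+0.003379i   from Y*(Ω₁)=-0.019595-0.036639i, Y(Ω₂)=-0.082368-0.018438i
  term(m=+4) = +0.136736-0.051653i   from Y*(Ω₁)=+0.283374-0.217583i, Y(Ω₂)=+0.391610+0.118411i
  term(m=+5) = +0.065144+0.134350i   from Y*(Ω₁)=-0.295635-0.276673i, Y(Ω₂)=-0.344193-0.132328i
  term(m=+6) = -0.027218+0.016381i   from Y*(Ω₁)=-0.110956+0.166228i, Y(Ω₂)=+0.143781+0.067767i
Σ over m = +0.222476+0.000000i; ×(4π/13) → +0.215055+0.000000i. Real part: 0.215055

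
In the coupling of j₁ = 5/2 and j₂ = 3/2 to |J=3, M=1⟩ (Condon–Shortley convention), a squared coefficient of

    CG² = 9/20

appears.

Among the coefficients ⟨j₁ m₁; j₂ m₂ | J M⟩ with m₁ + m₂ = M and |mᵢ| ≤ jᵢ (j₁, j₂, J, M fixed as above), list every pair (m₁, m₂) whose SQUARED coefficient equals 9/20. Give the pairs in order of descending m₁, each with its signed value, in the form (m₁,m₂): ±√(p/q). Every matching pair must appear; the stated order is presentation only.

Admissible pairs with m₁+m₂ = M = 1: (-1/2,3/2), (1/2,1/2), (3/2,-1/2), (5/2,-3/2)
  (m₁,m₂)=(5/2,-3/2): CG² = 1/8, CG = +√(1/8)
  (m₁,m₂)=(3/2,-1/2): CG² = 49/120, CG = +√(49/120)
  (m₁,m₂)=(1/2,1/2): CG² = 1/60, CG = −√(1/60)
  (m₁,m₂)=(-1/2,3/2): CG² = 9/20, CG = −√(9/20)   ← matches the target
Pairs with CG² = 9/20: (-1/2,3/2): −√(9/20)

(-1/2,3/2): −√(9/20)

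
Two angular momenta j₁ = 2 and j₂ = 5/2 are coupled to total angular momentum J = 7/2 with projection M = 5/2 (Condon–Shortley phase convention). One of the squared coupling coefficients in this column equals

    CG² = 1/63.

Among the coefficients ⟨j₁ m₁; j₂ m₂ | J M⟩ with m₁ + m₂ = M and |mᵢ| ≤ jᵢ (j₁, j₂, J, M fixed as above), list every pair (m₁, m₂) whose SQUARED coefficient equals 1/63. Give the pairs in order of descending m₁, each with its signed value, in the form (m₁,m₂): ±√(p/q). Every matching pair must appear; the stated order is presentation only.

(1,3/2): −√(1/63)

Admissible pairs with m₁+m₂ = M = 5/2: (0,5/2), (1,3/2), (2,1/2)
  (m₁,m₂)=(2,1/2): CG² = 32/63, CG = +√(32/63)
  (m₁,m₂)=(1,3/2): CG² = 1/63, CG = −√(1/63)   ← matches the target
  (m₁,m₂)=(0,5/2): CG² = 10/21, CG = −√(10/21)
Pairs with CG² = 1/63: (1,3/2): −√(1/63)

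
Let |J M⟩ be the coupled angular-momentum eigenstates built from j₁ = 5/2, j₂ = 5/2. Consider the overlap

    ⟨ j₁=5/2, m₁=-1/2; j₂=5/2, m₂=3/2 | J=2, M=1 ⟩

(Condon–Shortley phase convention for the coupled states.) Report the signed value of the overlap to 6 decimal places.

+0.377964  (= +√(1/7))

triangle: 3!×2!×2!/8! = 24/40320
(j±m)!: 2!×3!×4!×1!×3!×1! = 1728
prefactor² = (2J+1)×Δ×N² = 36/7
  k=2: +1/(2!×1!×1!×2!×1!×0!) = 1/4
  k=3: −1/(3!×0!×0!×1!×2!×1!) = -1/12
Σ = 1/6  ⇒  CG² = 36/7×(1/6)² = 1/7
CG = +√(1/7) = +0.377964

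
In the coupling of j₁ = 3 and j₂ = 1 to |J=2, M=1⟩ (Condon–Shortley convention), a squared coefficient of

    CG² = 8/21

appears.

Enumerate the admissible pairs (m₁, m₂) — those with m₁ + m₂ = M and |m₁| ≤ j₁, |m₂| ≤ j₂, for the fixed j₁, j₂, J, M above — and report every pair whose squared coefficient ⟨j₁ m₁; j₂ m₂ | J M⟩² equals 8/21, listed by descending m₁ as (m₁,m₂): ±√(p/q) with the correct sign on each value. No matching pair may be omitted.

(1,0): −√(8/21)

Admissible pairs with m₁+m₂ = M = 1: (0,1), (1,0), (2,-1)
  (m₁,m₂)=(2,-1): CG² = 10/21, CG = +√(10/21)
  (m₁,m₂)=(1,0): CG² = 8/21, CG = −√(8/21)   ← matches the target
  (m₁,m₂)=(0,1): CG² = 1/7, CG = +√(1/7)
Pairs with CG² = 8/21: (1,0): −√(8/21)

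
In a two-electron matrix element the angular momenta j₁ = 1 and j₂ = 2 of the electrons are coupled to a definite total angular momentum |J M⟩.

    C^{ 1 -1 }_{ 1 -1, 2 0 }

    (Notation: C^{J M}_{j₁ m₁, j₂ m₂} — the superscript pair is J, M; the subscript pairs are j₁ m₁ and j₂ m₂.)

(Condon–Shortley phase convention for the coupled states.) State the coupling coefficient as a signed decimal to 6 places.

triangle: 2!*0!*2!/5! = 4/120
(j±m)!: 0!*2!*2!*2!*0!*2! = 16
prefactor² = (2J+1)*Δ*N² = 8/5
  k=2: +1/(2!*0!*0!*0!*0!*2!) = 1/4
Σ = 1/4  ⇒  CG² = 8/5*(1/4)² = 1/10
CG = +√(1/10) = +0.316228

+√(1/10) ≈ +0.316228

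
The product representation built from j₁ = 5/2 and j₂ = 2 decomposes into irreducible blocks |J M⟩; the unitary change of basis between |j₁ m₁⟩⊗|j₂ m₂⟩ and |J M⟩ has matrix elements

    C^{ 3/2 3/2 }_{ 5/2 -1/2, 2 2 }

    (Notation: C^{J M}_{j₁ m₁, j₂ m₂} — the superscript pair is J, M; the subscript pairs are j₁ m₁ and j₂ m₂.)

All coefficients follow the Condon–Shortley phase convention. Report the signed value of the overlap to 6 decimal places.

−√(4/35) = -0.338062

√[4·3!2!1!/7! · 2!3!4!0!3!0!] = √(576/35)
  +(−1)^3/∏(3,0,0,1,2,0)! = -1/12  (running -1/12)
⟨..|..⟩ = √(576/35)·(-1/12) = -0.338062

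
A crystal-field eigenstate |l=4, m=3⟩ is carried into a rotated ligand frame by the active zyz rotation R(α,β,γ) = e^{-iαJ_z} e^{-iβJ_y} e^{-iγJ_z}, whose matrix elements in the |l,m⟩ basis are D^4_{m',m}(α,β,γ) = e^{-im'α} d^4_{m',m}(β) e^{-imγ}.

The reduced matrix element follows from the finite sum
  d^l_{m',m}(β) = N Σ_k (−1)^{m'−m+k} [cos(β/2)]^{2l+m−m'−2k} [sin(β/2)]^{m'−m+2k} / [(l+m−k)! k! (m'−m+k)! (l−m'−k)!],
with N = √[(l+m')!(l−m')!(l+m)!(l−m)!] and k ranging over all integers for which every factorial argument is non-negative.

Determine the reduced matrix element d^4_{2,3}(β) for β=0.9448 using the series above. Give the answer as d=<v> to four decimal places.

d^4_{2,3}(β=0.9448) via the finite sum:
c=cos(0.944800/2)=0.890479, s=sin(0.944800/2)=0.455025; N=√[720·2·5040·1]=2693.993318
k∈{1,2} keeps every argument non-negative
  k=1: (−1)^0·2693.9933/(720)·0.8905^7·0.4550^1 = +0.755900
  k=2: (−1)^1·2693.9933/(240)·0.8905^5·0.4550^3 = -0.592118
d^4_{2,3}(0.9448) = +0.755900 -0.592118 = +0.163782

d=0.1638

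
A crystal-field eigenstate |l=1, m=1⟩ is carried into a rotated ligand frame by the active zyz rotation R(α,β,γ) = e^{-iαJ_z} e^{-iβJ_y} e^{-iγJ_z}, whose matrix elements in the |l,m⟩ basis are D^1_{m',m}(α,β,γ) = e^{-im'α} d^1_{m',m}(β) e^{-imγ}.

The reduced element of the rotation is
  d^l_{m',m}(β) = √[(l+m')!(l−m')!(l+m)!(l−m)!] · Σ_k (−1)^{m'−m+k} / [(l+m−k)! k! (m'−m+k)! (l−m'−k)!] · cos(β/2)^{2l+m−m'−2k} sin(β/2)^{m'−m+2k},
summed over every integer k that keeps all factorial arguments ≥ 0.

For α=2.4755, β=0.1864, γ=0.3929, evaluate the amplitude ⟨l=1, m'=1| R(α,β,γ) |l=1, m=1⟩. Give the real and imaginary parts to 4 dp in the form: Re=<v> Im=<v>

D^1_{1,1}(2.4755,0.1864,0.3929) = e^{-i·1·2.4755}·d^1_{1,1}(0.1864)·e^{-i·1·0.3929}. Compute d first:
Half-angle: c=0.995660, s=0.093065. N=√(2·1·2·1)=2.000000
k∈{0} keeps every argument non-negative
  k=0: (−1)^0·2.0000/(2)·0.9957^2·0.0931^0 = +0.991339
d^1_{1,1}(0.1864) = +0.991339
D = (-0.786242-0.617919i)·(+0.991339)·(+0.923803-0.382869i) = -0.954574-0.267470i

Re=-0.9546 Im=-0.2675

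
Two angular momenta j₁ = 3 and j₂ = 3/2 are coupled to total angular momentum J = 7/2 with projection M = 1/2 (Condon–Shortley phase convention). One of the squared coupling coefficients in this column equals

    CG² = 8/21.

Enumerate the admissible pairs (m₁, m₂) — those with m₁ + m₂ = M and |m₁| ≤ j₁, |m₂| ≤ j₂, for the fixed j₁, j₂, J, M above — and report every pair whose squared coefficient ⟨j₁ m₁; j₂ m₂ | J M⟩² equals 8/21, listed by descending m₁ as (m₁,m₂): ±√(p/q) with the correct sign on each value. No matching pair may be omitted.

(-1,3/2): −√(8/21)

Admissible pairs with m₁+m₂ = M = 1/2: (-1,3/2), (0,1/2), (1,-1/2), (2,-3/2)
  (m₁,m₂)=(2,-3/2): CG² = 5/21, CG = +√(5/21)
  (m₁,m₂)=(1,-1/2): CG² = 2/7, CG = +√(2/7)
  (m₁,m₂)=(0,1/2): CG² = 2/21, CG = −√(2/21)
  (m₁,m₂)=(-1,3/2): CG² = 8/21, CG = −√(8/21)   ← matches the target
Pairs with CG² = 8/21: (-1,3/2): −√(8/21)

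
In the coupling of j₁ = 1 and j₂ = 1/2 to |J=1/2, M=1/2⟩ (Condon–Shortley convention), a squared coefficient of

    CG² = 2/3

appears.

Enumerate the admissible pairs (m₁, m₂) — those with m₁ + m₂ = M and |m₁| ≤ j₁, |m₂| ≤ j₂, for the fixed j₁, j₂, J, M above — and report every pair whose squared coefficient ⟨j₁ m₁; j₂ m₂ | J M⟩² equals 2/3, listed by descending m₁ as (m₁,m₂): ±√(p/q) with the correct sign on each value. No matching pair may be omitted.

Admissible pairs with m₁+m₂ = M = 1/2: (0,1/2), (1,-1/2)
  (m₁,m₂)=(1,-1/2): CG² = 2/3, CG = +√(2/3)   ← matches the target
  (m₁,m₂)=(0,1/2): CG² = 1/3, CG = −√(1/3)
Pairs with CG² = 2/3: (1,-1/2): +√(2/3)

(1,-1/2): +√(2/3)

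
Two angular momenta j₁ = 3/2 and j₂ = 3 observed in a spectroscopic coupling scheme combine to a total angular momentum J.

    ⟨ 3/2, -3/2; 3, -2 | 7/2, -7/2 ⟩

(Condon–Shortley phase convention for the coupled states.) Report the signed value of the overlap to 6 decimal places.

√[8·1!2!5!/9! · 0!3!1!5!0!7!] = √(19200)
  +(−1)^1/∏(1,0,2,0,0,5)! = -1/240  (running -1/240)
⟨..|..⟩ = √(19200)·(-1/240) = -0.577350

-0.577350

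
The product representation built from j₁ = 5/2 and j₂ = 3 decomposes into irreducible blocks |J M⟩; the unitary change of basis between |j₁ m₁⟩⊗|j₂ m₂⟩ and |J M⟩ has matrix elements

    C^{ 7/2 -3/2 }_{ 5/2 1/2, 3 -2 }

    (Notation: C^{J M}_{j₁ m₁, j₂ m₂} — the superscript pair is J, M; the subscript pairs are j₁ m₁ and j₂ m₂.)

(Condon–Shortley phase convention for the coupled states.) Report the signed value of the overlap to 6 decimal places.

√[8·2!3!4!/10! · 3!2!1!5!2!5!] = √(1536/7)
  +(−1)^0/∏(0,2,2,1,1,3)! = 1/24  (running 1/24)
  +(−1)^1/∏(1,1,1,0,2,4)! = -1/48  (running 1/48)
⟨..|..⟩ = √(1536/7)·(1/48) = +0.308607

+√(2/21) = +0.308607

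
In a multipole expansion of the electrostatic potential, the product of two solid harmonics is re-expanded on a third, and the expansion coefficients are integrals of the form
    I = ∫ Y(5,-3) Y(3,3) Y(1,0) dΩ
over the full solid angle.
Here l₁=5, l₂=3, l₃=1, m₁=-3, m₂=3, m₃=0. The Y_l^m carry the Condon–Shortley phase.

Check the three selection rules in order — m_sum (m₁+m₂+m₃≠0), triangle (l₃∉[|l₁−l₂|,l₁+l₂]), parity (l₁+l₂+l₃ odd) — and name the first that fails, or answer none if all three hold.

azimuthal sum: -3 + 3 + 0 = 0  ✓
l₃ must lie in [2,8]; have l₃=1  ✗
L = 5 + 3 + 1 = 9 (odd)

triangle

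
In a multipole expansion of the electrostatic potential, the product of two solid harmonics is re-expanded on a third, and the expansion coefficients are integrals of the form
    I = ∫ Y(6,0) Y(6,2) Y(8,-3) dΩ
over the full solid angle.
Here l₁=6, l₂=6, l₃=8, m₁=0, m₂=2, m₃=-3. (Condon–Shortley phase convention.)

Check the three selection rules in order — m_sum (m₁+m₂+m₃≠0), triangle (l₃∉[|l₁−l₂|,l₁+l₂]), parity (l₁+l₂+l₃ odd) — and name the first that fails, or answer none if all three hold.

m_sum

azimuthal sum: 0 + 2 − 3 = -1  ✗
0 ≤ 8 ≤ 12 (triangle on l)
L = 6 + 6 + 8 = 20 (even)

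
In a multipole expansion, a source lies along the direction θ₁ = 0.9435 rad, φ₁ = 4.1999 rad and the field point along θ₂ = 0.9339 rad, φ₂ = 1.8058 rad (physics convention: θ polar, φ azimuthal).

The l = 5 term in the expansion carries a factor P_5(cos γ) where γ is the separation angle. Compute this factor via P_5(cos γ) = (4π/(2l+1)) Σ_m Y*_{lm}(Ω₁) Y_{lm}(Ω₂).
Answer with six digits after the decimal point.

-0.222346

Expand P_5 via completeness: Σ_{m} conj(Y_{5,m}) at Ω₁ times Y_{5,m} at Ω₂ —
  [-5]  conj(Y_{5,-5})(Ω₁) = -0.08836 + 0.13512j ; Y_{5,-5}(Ω₂) = -0.14382 - 0.06009j ; Δ = 0.02083 - 0.01412j
  [-4]  conj(Y_{5,-4})(Ω₁) = -0.17065 - 0.32846j ; Y_{5,-4}(Ω₂) = 0.21505 - 0.29446j ; Δ = -0.13342 - 0.02039j
  [-3]  conj(Y_{5,-3})(Ω₁) = 0.38545 + 0.01285j ; Y_{5,-3}(Ω₂) = 0.25430 + 0.29887j ; Δ = 0.09418 + 0.11846j
  [-2]  conj(Y_{5,-2})(Ω₁) = -0.01136 + 0.01870j ; Y_{5,-2}(Ω₂) = -0.03544 + 0.01800j ; Δ = 0.00007 - 0.00087j
  [-1]  conj(Y_{5,-1})(Ω₁) = 0.16920 + 0.30073j ; Y_{5,-1}(Ω₂) = 0.07942 + 0.33171j ; Δ = -0.08632 + 0.08001j
  [+0]  conj(Y_{5,0})(Ω₁) = -0.11249 + 0.00000j ; Y_{5,0}(Ω₂) = -0.13053 + 0.00000j ; Δ = 0.01468 + 0.00000j
  [+1]  conj(Y_{5,1})(Ω₁) = -0.16920 + 0.30073j ; Y_{5,1}(Ω₂) = -0.07942 + 0.33171j ; Δ = -0.08632 - 0.08001j
  [+2]  conj(Y_{5,2})(Ω₁) = -0.01136 - 0.01870j ; Y_{5,2}(Ω₂) = -0.03544 - 0.01800j ; Δ = 0.00007 + 0.00087j
  [+3]  conj(Y_{5,3})(Ω₁) = -0.38545 + 0.01285j ; Y_{5,3}(Ω₂) = -0.25430 + 0.29887j ; Δ = 0.09418 - 0.11846j
  [+4]  conj(Y_{5,4})(Ω₁) = -0.17065 + 0.32846j ; Y_{5,4}(Ω₂) = 0.21505 + 0.29446j ; Δ = -0.13342 + 0.02039j
  [+5]  conj(Y_{5,5})(Ω₁) = 0.08836 + 0.13512j ; Y_{5,5}(Ω₂) = 0.14382 - 0.06009j ; Δ = 0.02083 + 0.01412j
Total Σ_m = -0.19463 + 0.00000j. Multiply by 1.142397: -0.22235 + 0.00000j. P_5(cos γ) = -0.222346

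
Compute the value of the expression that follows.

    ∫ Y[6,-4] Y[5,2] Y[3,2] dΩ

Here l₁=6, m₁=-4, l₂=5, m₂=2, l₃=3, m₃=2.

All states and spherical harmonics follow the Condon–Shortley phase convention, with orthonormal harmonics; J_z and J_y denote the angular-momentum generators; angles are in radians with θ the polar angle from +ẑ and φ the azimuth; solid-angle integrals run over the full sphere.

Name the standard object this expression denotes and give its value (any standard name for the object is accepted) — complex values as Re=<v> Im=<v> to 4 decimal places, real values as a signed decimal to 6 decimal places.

Gaunt coefficient, +0.088266

This is a Gaunt coefficient — the integral of a triple product of spherical harmonics over the sphere.
m-sum 0 ✓  L=14 even ✓  1≤3≤11 ✓
Π(2lᵢ+1) = 13×11×7 = 1001
triangle coeff Δ(6,5,3) = 1/675675
Σ_t [3,5]: t=3:−1/8640 t=4:+1/2304 t=5:−1/8640 = 7/34560
(3j)²=7/429 [(6 5 3; 0 0 0)], sign=-1
Σ_t [6,7]: t=6:+1/34560 t=7:−1/60480 = 1/80640
(3j)²=6/1001 [(6 5 3; -4 2 2)], sign=-1
⇒ 4πI² = 14/143
I = (+1)√(14/143/(4π)) = 0.08826552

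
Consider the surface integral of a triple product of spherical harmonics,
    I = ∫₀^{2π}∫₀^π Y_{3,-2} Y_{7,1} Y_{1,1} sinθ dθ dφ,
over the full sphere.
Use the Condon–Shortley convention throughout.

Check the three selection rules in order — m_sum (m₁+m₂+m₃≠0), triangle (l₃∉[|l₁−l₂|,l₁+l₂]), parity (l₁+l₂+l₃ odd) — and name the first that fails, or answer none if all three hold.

m₁+m₂+m₃ = -2 + 1 + 1 = 0  ✓
triangle: need |l₁−l₂| ≤ l₃ ≤ l₁+l₂ = [4,10]; l₃=1 is outside  ✗
parity: l₁+l₂+l₃ = 11 is odd

triangle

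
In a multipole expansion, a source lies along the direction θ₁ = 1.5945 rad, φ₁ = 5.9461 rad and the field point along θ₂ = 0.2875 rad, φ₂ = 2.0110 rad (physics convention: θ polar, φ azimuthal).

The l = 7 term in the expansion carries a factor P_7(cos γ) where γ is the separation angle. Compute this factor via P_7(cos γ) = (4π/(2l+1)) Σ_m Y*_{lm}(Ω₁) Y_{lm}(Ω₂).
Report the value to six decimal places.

0.292964

Term-by-term m-sum for l=7 (normalisation 4π/15 = 0.837758):
  [-7]  conj(Y_{7,-7})(Ω₁) = (-0.354085, -0.351684) ; Y_{7,-7}(Ω₂) = (0.000004, -0.000074) ; Δ = (-0.000027, 0.000024)
  [-6]  conj(Y_{7,-6})(Ω₁) = (0.019324, 0.039830) ; Y_{7,-6}(Ω₂) = (0.000818, 0.000447) ; Δ = (-0.000002, 0.000041)
  [-5]  conj(Y_{7,-5})(Ω₁) = (0.041604, 0.361351) ; Y_{7,-5}(Ω₂) = (-0.005953, 0.004342) ; Δ = (-0.001817, -0.001970)
  [-4]  conj(Y_{7,-4})(Ω₁) = (0.011471, -0.050714) ; Y_{7,-4}(Ω₂) = (-0.007695, -0.040006) ; Δ = (-0.002117, -0.000069)
  [-3]  conj(Y_{7,-3})(Ω₁) = (0.173850, -0.277578) ; Y_{7,-3}(Ω₂) = (0.154535, 0.039490) ; Δ = (0.037827, -0.036030)
  [-2]  conj(Y_{7,-2})(Ω₁) = (-0.043252, 0.034561) ; Y_{7,-2}(Ω₂) = (-0.267148, 0.323427) ; Δ = (0.000377, -0.023222)
  [-1]  conj(Y_{7,-1})(Ω₁) = (-0.296752, 0.104000) ; Y_{7,-1}(Ω₂) = (-0.263664, -0.559761) ; Δ = (0.136458, 0.138689)
  [+0]  conj(Y_{7,0})(Ω₁) = (0.056359, -0.000000) ; Y_{7,0}(Ω₂) = (0.147324, 0.000000) ; Δ = (0.008303, 0.000000)
  [+1]  conj(Y_{7,1})(Ω₁) = (0.296752, 0.104000) ; Y_{7,1}(Ω₂) = (0.263664, -0.559761) ; Δ = (0.136458, -0.138689)
  [+2]  conj(Y_{7,2})(Ω₁) = (-0.043252, -0.034561) ; Y_{7,2}(Ω₂) = (-0.267148, -0.323427) ; Δ = (0.000377, 0.023222)
  [+3]  conj(Y_{7,3})(Ω₁) = (-0.173850, -0.277578) ; Y_{7,3}(Ω₂) = (-0.154535, 0.039490) ; Δ = (0.037827, 0.036030)
  [+4]  conj(Y_{7,4})(Ω₁) = (0.011471, 0.050714) ; Y_{7,4}(Ω₂) = (-0.007695, 0.040006) ; Δ = (-0.002117, 0.000069)
  [+5]  conj(Y_{7,5})(Ω₁) = (-0.041604, 0.361351) ; Y_{7,5}(Ω₂) = (0.005953, 0.004342) ; Δ = (-0.001817, 0.001970)
  [+6]  conj(Y_{7,6})(Ω₁) = (0.019324, -0.039830) ; Y_{7,6}(Ω₂) = (0.000818, -0.000447) ; Δ = (-0.000002, -0.000041)
  [+7]  conj(Y_{7,7})(Ω₁) = (0.354085, -0.351684) ; Y_{7,7}(Ω₂) = (-0.000004, -0.000074) ; Δ = (-0.000027, -0.000024)
Accumulated sum (0.349700, -0.000000); after 4π/(2l+1) scaling, (0.292964, -0.000000) ⇒ P_7 = 0.292964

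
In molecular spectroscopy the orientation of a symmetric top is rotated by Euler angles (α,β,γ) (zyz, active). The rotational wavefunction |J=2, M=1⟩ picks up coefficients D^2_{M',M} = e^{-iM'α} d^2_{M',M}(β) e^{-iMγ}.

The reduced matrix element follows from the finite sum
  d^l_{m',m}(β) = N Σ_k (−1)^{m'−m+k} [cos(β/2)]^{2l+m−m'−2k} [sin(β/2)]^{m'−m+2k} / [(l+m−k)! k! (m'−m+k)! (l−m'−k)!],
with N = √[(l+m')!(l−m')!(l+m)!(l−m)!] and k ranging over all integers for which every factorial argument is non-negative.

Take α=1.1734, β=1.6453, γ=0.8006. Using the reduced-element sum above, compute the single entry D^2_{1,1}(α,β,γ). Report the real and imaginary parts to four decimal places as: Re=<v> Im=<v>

First d^2_{1,1}(β=1.6453), then the phase factors e^{-i(1)α} and e^{-i(1)γ}:
c=cos(1.645300/2)=0.680281, s=sin(1.645300/2)=0.732951; N=√[6·1·6·1]=6.000000
k∈{0,1} keeps every argument non-negative
  k=0: (−1)^0·6.0000/(6)·0.6803^4·0.7330^0 = +0.214168
  k=1: (−1)^1·6.0000/(2)·0.6803^2·0.7330^2 = -0.745845
d^2_{1,1}(1.6453) = +0.214168 -0.745845 = -0.531677
D = (+0.387019-0.922072i)·(-0.531677)·(+0.696276-0.717774i) = +0.208613+0.489041i

Re=0.2086 Im=0.4890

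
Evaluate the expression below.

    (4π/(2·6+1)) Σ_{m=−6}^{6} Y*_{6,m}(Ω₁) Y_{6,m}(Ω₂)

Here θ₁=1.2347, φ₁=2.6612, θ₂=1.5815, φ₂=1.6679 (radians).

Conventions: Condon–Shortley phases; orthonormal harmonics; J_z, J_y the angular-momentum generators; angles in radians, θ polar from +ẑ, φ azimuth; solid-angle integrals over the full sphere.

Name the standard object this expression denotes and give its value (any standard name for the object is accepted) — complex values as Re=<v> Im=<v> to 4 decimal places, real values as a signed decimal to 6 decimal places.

Legendre polynomial (addition theorem), +0.315130

This sum is the spherical-harmonic addition theorem: it equals the Legendre polynomial P_l(cos γ) of the angle γ between the two directions.
Summing Y*_{l m}(θ₁,φ₁)·Y_{l m}(θ₂,φ₂) over m ∈ [−6, 6]; prefactor 4π/(2·6+1) = 0.966644:
  m=-6: Y*=-0.330546-0.087662i  Y=-0.403248+0.265709i  product +0.156584-0.052479i
  m=-5: Y*=+0.305719+0.278941i  Y=+0.008356+0.015837i  product -0.001863+0.007173i
  m=-4: Y*=-0.019133-0.052289i  Y=-0.329713+0.134920i  product +0.013363+0.014659i
  m=-3: Y*=+0.042136-0.323254i  Y=+0.006004+0.020023i  product +0.006726-0.001097i
  m=-2: Y*=-0.094360+0.135006i  Y=-0.318877+0.062719i  product +0.021622-0.048968i
  m=-1: Y*=-0.241982+0.126099i  Y=+0.002136+0.021928i  product -0.003282-0.005037i
  m=+0: Y*=+0.190162-0.000000i  Y=-0.317082+0.000000i  product -0.060297+0.000000i
  m=+1: Y*=+0.241982+0.126099i  Y=-0.002136+0.021928i  product -0.003282+0.005037i
  m=+2: Y*=-0.094360-0.135006i  Y=-0.318877-0.062719i  product +0.021622+0.048968i
  m=+3: Y*=-0.042136-0.323254i  Y=-0.006004+0.020023i  product +0.006726+0.001097i
  m=+4: Y*=-0.019133+0.052289i  Y=-0.329713-0.134920i  product +0.013363-0.014659i
  m=+5: Y*=-0.305719+0.278941i  Y=-0.008356+0.015837i  product -0.001863-0.007173i
  m=+6: Y*=-0.330546+0.087662i  Y=-0.403248-0.265709i  product +0.156584+0.052479i
Total Σ_m = +0.326004+0.000000i. Multiply by 0.966644: +0.315130+0.000000i. P_6(cos γ) = 0.315130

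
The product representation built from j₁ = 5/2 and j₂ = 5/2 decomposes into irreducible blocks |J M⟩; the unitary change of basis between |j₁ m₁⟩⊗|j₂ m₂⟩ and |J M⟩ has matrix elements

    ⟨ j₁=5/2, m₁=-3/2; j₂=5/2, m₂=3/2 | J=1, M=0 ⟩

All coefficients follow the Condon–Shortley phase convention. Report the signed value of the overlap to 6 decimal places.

−√(9/70) ≈ -0.358569

√[3·4!1!1!/7! · 1!4!4!1!1!1!] = √(288/35)
  +(−1)^3/∏(3,1,1,1,0,0)! = -1/6  (running -1/6)
  +(−1)^4/∏(4,0,0,0,1,1)! = 1/24  (running -1/8)
⟨..|..⟩ = √(288/35)·(-1/8) = -0.358569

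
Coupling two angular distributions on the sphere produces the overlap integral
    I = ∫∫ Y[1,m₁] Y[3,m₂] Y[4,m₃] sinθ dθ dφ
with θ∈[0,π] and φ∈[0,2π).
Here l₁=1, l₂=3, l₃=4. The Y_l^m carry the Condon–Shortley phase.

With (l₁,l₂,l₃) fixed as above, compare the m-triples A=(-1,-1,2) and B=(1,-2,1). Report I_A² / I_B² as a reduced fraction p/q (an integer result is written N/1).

5/1

Shared (l₁,l₂,l₃)=(1,3,4): N and (l;000)² cancel in I_A²/I_B².
A: Δ = 0!·2!·6!/9! = 1/252; Racah Σ t=0..0: t=0:+1/96 = 1/96; ⇒ 3j(1 3 4; -1 -1 2)² = 5/84, sgn +1
B: Δ = 0!·2!·6!/9! = 1/252; Racah Σ t=0..0: t=0:+1/240 = 1/240; ⇒ 3j(1 3 4; 1 -2 1)² = 1/84, sgn -1
I_A²/I_B² = (5/84)/(1/84) = 5/1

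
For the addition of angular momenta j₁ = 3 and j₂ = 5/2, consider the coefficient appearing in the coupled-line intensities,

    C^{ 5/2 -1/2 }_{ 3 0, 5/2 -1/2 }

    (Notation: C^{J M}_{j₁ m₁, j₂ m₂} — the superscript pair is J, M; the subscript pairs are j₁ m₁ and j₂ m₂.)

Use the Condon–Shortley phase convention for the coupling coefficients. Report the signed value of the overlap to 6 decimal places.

−√(8/105) = -0.276026

√[6·3!3!2!/9! · 3!3!2!3!2!3!] = √(216/35)
  +(−1)^0/∏(0,3,3,2,0,0)! = 1/72  (running 1/72)
  +(−1)^1/∏(1,2,2,1,1,1)! = -1/4  (running -17/72)
  +(−1)^2/∏(2,1,1,0,2,2)! = 1/8  (running -1/9)
⟨..|..⟩ = √(216/35)·(-1/9) = -0.276026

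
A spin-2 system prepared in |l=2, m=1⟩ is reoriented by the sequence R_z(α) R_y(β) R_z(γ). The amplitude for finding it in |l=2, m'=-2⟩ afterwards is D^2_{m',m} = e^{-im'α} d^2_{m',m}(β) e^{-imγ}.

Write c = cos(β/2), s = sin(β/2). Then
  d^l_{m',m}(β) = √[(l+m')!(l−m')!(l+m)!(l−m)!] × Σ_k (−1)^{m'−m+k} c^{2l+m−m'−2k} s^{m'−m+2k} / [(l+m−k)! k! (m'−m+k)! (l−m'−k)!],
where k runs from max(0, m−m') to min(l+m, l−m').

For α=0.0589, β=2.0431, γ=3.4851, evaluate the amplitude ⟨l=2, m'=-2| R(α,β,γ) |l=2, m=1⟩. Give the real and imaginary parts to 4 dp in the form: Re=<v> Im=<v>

Re=-0.6314 Im=0.1450

Split into d^2_{-2,1}(β=2.0431) × two z-phases.
With c≡cos(β/2)=0.522045 and s≡sin(β/2)=0.852918, N=[1·24·6·1]^{1/2}=12.000000
Admissible k: 3..3 (factorial args all ≥0)
  k=3: (−1)^0·12.0000/(6)·0.5220^1·0.8529^3 = +0.647828
d^2_{-2,1}(2.0431) = +0.647828
Attach z-rotation phases: D = e^{-i(-2)(0.0589)}·(+0.647828)·e^{-i(1)(3.4851)} = -0.631397+0.144981i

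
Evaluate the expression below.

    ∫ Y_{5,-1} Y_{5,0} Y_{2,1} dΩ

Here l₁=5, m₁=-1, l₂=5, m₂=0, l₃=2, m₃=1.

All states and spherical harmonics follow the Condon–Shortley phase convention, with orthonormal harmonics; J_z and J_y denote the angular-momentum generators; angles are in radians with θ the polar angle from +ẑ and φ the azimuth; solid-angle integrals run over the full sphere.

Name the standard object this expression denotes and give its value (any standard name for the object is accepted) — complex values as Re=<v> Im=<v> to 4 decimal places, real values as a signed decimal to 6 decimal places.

This is a Gaunt coefficient — the integral of a triple product of spherical harmonics over the sphere.
Checks pass: Σm=0; 12 even; l₃=2∈[0,10].
(2·5+1)(2·5+1)(2·2+1) = 605
Δ: 8! 2! 2! / 13! → 1/38610
sum: t=3:−1/2880 t=4:+1/576 t=5:−1/2880 = 1/960
3j²(5 5 2; 0 0 0) = Δ·Π!·Σ² = 10/429  (sign +1)
sum: t=4:+1/1152 t=5:−1/1440 = 1/5760
3j²(5 5 2; -1 0 1) = Δ·Π!·Σ² = 1/858  (sign -1)
combine: 4πI² = 605·10/429·1/858 = 25/1521
take √, sign -1: I = -0.03616600

Gaunt coefficient, -0.036166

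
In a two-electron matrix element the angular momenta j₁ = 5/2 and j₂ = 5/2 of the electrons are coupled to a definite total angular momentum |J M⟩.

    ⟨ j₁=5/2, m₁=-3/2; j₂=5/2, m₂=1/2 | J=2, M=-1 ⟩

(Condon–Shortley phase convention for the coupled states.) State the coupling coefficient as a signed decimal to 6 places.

+√(1/7) ≈ +0.377964

triangle: 3!·2!·2!/8! = 24/40320
(j±m)!: 1!·4!·3!·2!·1!·3! = 1728
prefactor² = (2J+1)·Δ·N² = 36/7
  k=2: +1/(2!·1!·2!·1!·0!·1!) = 1/4
  k=3: −1/(3!·0!·1!·0!·1!·2!) = -1/12
Σ = 1/6  ⇒  CG² = 36/7·(1/6)² = 1/7
CG = +√(1/7) = +0.377964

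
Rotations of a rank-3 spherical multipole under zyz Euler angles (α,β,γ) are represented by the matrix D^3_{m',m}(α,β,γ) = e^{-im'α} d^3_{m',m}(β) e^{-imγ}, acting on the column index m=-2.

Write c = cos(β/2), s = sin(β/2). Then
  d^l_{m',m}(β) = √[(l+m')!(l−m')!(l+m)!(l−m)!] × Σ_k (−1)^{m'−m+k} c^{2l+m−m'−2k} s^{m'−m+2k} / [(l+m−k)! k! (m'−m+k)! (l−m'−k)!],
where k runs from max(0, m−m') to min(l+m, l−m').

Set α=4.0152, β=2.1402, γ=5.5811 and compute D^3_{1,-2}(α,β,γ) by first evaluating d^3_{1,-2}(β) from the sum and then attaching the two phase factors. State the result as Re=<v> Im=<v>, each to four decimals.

Split into d^3_{1,-2}(β=2.1402) × two z-phases.
With c≡cos(β/2)=0.480037 and s≡sin(β/2)=0.877249, N=[24·2·1·120]^{1/2}=75.894664
Admissible k: 0..1 (factorial args all ≥0)
  k=0: (−1)^3·75.8947/(12)·0.4800^3·0.8772^3 = -0.472303
  k=1: (−1)^4·75.8947/(24)·0.4800^1·0.8772^5 = +0.788656
d^3_{1,-2}(2.1402) = -0.472303 +0.788656 = +0.316353
Phases: e^{-i·(1)·4.0152}=-0.642065+0.766650i, e^{-i·(-2)·5.5811}=+0.165856-0.986150i ⇒ D=+0.205484+0.240531i

Re=0.2055 Im=0.2405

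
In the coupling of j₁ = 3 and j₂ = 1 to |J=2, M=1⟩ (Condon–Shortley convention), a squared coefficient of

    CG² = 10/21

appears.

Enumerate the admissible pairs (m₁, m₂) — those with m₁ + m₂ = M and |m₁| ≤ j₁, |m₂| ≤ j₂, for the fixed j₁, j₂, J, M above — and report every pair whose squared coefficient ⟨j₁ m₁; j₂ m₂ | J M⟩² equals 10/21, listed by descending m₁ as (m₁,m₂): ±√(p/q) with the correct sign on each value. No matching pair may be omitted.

Admissible pairs with m₁+m₂ = M = 1: (0,1), (1,0), (2,-1)
  (m₁,m₂)=(2,-1): CG² = 10/21, CG = +√(10/21)   ← matches the target
  (m₁,m₂)=(1,0): CG² = 8/21, CG = −√(8/21)
  (m₁,m₂)=(0,1): CG² = 1/7, CG = +√(1/7)
Pairs with CG² = 10/21: (2,-1): +√(10/21)

(2,-1): +√(10/21)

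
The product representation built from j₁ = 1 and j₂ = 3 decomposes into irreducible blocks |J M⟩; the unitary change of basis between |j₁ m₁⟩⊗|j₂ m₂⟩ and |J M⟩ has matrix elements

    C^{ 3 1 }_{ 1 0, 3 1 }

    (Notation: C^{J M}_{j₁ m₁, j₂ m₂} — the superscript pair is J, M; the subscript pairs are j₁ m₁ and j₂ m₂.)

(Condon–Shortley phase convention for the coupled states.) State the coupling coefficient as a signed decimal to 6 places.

j₁+j₂−J=1  J+j₁−j₂=1  J−j₁+j₂=5  j₁+j₂+J+1=8
(j₁±m₁, j₂±m₂, J±M) = (1,1,4,2,4,2)
P² = 48
sum k=0..1:
  [0] +1/24 = 1/24
  [1] −1/12 = -1/12
S = -1/24
C² = P²·S² = 1/12 ; C = -0.288675

−√(1/12) ≈ -0.288675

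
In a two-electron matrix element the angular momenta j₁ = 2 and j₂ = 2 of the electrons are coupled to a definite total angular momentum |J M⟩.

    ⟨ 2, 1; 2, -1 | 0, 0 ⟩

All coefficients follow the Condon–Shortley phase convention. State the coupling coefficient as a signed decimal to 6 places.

−√(1/5) ≈ -0.447214

j₁+j₂−J=4  J+j₁−j₂=0  J−j₁+j₂=0  j₁+j₂+J+1=5
(j₁±m₁, j₂±m₂, J±M) = (3,1,1,3,0,0)
P² = 36/5
sum k=1..1:
  [1] −1/6 = -1/6
S = -1/6
C² = P²·S² = 1/5 ; C = -0.447214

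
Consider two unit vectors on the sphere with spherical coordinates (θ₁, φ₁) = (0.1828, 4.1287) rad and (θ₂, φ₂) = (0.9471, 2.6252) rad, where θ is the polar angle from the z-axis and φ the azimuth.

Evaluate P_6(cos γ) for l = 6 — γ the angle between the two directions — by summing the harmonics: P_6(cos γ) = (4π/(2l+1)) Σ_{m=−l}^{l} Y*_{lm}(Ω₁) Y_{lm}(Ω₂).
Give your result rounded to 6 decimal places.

0.207907

Term-by-term m-sum for l=6 (normalisation 4π/13 = 0.966644):
  m=-6: (0.00002 - 0.00001j) × (-0.13806 + 0.00597j) = -0.00000 + 0.00000j  (running Σ = -0.00000 + 0.00000j)
  m=-5: (-0.00007 + 0.00032j) × (0.29189 - 0.18285j) = 0.00004 + 0.00011j  (running Σ = 0.00003 + 0.00011j)
  m=-4: (-0.00260 - 0.00271j) × (-0.20242 + 0.37517j) = 0.00154 - 0.00043j  (running Σ = 0.00158 - 0.00032j)
  m=-3: (0.02891 - 0.00527j) × (-0.00331 - 0.15300j) = -0.00090 - 0.00441j  (running Σ = 0.00068 - 0.00472j)
  m=-2: (-0.06105 + 0.14304j) × (-0.14299 - 0.23962j) = 0.04300 - 0.00582j  (running Σ = 0.04368 - 0.01055j)
  m=-1: (-0.27786 - 0.42071j) × (0.23667 + 0.13438j) = -0.00923 - 0.13691j  (running Σ = 0.03445 - 0.14746j)
  m=0: (0.68991 + 0.00000j) × (0.21188 + 0.00000j) = 0.14618 + 0.00000j  (running Σ = 0.18063 - 0.14746j)
  m=1: (0.27786 - 0.42071j) × (-0.23667 + 0.13438j) = -0.00923 + 0.13691j  (running Σ = 0.17140 - 0.01055j)
  m=2: (-0.06105 - 0.14304j) × (-0.14299 + 0.23962j) = 0.04300 + 0.00582j  (running Σ = 0.21440 - 0.00472j)
  m=3: (-0.02891 - 0.00527j) × (0.00331 - 0.15300j) = -0.00090 + 0.00441j  (running Σ = 0.21350 - 0.00032j)
  m=4: (-0.00260 + 0.00271j) × (-0.20242 - 0.37517j) = 0.00154 + 0.00043j  (running Σ = 0.21505 + 0.00011j)
  m=5: (0.00007 + 0.00032j) × (-0.29189 - 0.18285j) = 0.00004 - 0.00011j  (running Σ = 0.21508 + 0.00000j)
  m=6: (0.00002 + 0.00001j) × (-0.13806 - 0.00597j) = -0.00000 - 0.00000j  (running Σ = 0.21508 + 0.00000j)
Total Σ_m = 0.21508 + 0.00000j. Multiply by 0.966644: 0.20791 + 0.00000j. P_6(cos γ) = 0.207907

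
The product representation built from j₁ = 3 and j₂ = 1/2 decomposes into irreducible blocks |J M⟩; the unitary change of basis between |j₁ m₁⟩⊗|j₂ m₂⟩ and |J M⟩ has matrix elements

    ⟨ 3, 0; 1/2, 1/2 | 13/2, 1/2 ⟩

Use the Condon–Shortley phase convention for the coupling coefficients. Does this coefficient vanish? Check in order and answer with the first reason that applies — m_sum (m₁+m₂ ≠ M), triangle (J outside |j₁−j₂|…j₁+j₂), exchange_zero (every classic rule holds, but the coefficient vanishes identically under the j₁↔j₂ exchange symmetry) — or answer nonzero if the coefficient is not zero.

m-sum: m₁+m₂ = 0+1/2 = 1/2, M = 1/2  ✓
triangle: need |j₁−j₂| ≤ J ≤ j₁+j₂, i.e. J ∈ [5/2, 7/2]; J = 13/2 is outside ✗ ⇒ coefficient is 0

triangle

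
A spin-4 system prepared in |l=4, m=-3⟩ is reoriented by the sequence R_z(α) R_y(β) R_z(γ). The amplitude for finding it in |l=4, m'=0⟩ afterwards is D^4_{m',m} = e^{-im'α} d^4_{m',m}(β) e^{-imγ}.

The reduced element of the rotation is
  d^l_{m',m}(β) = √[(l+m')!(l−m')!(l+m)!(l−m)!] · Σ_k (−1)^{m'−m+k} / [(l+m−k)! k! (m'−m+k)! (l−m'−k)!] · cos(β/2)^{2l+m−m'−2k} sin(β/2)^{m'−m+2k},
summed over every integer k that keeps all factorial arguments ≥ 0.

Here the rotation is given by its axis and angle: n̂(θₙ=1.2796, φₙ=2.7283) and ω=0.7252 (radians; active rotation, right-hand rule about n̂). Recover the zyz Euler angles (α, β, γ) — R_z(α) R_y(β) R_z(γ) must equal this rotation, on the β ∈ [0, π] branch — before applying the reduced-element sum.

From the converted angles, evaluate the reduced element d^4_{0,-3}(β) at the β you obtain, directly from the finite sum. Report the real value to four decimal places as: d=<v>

d=-0.2970

Axis–angle → zyz. n̂ = (sinθₙcosφₙ, sinθₙsinφₙ, cosθₙ) = (-0.877249, +0.384719, +0.287098), ω = 0.7252.
R = I cosω + sinω [n̂]ₓ + (1−cosω) n̂n̂ᵀ gives
  R = [+0.942015, -0.275353, +0.191803; +0.105503, +0.785611, +0.609660; -0.318554, -0.554073, +0.769108]
β = atan2(√(R₁₃²+R₂₃²), R₃₃) = 0.693352; α = atan2(R₂₃, R₁₃) mod 2π = 1.265994; γ = atan2(R₃₂, −R₃₁) mod 2π = 5.234172
d^4_{0,-3}(β=0.6934) via the finite sum:
Half-angle: c=0.940507, s=0.339774. N=√(24·24·1·5040)=1703.830978
The bounds max(0,m−m')=0 and min(l+m,l−m')=1 give 2 terms
  k=0: (−1)^3·1703.8310/(144)·0.9405^5·0.3398^3 = -0.341542
  k=1: (−1)^4·1703.8310/(144)·0.9405^3·0.3398^5 = +0.044576
d^4_{0,-3}(0.6934) = -0.341542 +0.044576 = -0.296966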